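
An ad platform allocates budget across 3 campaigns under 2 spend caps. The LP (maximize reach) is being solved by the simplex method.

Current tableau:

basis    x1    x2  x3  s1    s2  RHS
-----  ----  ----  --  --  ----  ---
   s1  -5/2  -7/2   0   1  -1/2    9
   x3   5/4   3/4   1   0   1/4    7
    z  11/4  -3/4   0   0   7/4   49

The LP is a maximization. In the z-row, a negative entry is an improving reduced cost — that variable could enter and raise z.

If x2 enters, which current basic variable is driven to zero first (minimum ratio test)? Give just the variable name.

x3

Ratios: row 1 (s1): entry -7/2 ≤ 0, skip; row 2 (x3): 7/(3/4) = 28/3.
Minimum ratio 28/3 is in the x3 row, so x3 leaves.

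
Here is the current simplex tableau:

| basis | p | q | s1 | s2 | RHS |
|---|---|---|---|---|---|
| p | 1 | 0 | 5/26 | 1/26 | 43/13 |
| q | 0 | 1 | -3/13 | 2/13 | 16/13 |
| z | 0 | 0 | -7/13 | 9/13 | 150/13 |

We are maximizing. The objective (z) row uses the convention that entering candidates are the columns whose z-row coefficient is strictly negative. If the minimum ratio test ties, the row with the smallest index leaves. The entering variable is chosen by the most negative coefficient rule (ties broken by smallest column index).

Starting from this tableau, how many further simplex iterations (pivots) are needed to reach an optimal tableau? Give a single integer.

pivot: s1 in, p out → z = 104/5
No improving column remains; optimal.

1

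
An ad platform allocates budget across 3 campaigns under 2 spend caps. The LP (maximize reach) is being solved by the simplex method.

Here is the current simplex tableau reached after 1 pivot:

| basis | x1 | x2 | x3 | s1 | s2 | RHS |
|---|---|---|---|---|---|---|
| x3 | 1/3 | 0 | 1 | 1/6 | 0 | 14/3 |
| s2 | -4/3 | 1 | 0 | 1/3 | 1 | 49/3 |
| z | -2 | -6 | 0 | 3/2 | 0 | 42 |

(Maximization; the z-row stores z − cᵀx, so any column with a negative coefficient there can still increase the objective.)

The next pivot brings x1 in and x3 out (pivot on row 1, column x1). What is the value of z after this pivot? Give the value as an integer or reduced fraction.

70

Minimum ratio for x1: (14/3)/(1/3) = 14.
z changes by −(z-row coeff of x1)·ratio = −(-2)·14 = 28.
New z = 42 + 28 = 70.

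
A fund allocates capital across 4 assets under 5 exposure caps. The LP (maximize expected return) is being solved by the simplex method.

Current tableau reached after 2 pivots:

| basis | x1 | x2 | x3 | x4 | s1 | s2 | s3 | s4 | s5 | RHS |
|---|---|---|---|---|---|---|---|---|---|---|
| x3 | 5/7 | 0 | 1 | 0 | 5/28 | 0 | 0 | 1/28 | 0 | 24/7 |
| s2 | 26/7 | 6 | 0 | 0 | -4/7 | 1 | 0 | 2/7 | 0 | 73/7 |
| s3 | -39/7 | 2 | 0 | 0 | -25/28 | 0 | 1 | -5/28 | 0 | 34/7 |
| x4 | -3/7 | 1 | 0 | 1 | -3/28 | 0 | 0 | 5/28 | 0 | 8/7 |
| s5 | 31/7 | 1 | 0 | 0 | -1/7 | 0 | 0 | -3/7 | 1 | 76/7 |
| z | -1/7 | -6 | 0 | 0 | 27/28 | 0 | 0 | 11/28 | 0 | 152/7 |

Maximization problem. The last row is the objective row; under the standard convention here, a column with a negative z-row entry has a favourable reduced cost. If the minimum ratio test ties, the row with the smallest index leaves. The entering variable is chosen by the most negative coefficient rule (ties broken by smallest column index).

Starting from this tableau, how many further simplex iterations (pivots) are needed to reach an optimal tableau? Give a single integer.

2

pivot: x2 in, x4 out → z = 200/7
pivot: x1 in, s2 out → z = 1325/44
No improving column remains; optimal.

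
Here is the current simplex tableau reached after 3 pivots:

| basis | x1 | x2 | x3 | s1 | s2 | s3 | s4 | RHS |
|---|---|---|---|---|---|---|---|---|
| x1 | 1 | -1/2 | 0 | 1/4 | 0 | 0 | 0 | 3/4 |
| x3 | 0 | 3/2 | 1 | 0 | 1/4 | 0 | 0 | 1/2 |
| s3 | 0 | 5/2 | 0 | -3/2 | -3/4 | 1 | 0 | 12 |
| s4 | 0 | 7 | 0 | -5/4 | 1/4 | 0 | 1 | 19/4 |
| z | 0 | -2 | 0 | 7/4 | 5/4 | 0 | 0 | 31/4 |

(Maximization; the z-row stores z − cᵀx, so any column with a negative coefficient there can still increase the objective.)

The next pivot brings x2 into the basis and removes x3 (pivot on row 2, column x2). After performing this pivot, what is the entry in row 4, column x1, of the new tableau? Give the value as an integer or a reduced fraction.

Pivot element is row 2, column x2: 3/2.
Normalize row 2: new (row 2, x1) = 0/(3/2) = 0.
row 4 ← row 4 − 7·(new row 2): 0 − 7·0 = 0.

0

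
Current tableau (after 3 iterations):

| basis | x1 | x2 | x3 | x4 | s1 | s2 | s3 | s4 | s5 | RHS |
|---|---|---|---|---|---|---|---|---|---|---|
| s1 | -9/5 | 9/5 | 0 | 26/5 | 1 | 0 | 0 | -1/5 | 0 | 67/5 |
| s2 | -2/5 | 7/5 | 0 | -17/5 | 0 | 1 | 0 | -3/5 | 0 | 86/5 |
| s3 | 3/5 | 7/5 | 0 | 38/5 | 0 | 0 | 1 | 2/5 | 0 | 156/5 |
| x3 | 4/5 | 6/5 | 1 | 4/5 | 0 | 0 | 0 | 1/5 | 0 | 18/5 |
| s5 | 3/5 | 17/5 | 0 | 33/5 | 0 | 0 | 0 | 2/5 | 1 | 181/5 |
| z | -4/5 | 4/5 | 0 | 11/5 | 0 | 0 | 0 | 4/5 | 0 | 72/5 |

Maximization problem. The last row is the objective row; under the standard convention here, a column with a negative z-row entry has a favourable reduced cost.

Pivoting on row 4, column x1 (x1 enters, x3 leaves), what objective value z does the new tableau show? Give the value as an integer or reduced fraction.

Minimum ratio for x1: (18/5)/(4/5) = 9/2.
z changes by −(z-row coeff of x1)·ratio = −(-4/5)·(9/2) = 18/5.
New z = 72/5 + (18/5) = 18.

18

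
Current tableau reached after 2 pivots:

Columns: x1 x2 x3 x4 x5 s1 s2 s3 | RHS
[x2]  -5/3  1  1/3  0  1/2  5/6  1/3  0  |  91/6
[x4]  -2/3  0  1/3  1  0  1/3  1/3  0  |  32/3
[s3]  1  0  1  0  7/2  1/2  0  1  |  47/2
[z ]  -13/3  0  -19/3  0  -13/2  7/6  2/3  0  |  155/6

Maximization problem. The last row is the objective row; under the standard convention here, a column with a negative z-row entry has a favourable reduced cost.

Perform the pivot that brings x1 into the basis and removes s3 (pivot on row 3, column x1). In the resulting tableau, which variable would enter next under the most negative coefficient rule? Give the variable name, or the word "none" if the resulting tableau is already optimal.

x3

Pivot element 1. New z-row = old z-row − (-13/3)·(row 3/1).
Updated z-row coefficients: x1: 0, x2: 0, x3: -2, x4: 0, x5: 26/3, s1: 10/3, s2: 2/3, s3: 13/3.
The most negative is -2 in column x3, so x3 would enter next.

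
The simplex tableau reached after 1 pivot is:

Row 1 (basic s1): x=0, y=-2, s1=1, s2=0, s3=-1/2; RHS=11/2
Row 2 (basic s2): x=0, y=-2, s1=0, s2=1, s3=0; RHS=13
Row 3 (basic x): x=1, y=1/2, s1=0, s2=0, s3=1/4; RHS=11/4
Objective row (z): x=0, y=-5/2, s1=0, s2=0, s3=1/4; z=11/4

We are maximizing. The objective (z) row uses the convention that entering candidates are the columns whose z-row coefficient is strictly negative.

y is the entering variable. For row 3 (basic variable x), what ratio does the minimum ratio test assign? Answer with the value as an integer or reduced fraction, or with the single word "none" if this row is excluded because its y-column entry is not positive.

Ratio = RHS / (y entry) = (11/4) / (1/2) = 11/2.

11/2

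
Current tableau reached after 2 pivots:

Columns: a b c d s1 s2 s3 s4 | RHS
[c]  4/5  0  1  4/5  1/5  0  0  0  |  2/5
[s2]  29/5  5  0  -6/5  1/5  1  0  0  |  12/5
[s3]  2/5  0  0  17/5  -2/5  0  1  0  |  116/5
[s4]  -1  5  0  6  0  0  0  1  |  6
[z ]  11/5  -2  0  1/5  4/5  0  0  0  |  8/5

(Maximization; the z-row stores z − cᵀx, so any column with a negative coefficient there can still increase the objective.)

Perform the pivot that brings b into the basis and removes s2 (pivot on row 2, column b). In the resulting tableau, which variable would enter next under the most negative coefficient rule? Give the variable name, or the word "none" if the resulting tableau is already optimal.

d

Pivot element 5. New z-row = old z-row − (-2)·(row 2/5).
Updated z-row coefficients: a: 113/25, b: 0, c: 0, d: -7/25, s1: 22/25, s2: 2/5, s3: 0, s4: 0.
The most negative is -7/25 in column d, so d would enter next.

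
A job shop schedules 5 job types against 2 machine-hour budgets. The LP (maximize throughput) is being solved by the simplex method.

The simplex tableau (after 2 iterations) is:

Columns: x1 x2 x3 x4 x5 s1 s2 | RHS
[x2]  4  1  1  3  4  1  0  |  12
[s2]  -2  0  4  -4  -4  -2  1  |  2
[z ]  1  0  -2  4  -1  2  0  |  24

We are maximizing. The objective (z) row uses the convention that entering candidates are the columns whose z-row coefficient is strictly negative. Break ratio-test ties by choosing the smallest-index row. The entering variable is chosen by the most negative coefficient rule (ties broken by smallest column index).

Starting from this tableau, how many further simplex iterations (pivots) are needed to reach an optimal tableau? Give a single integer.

pivot: x3 in, s2 out → z = 25
pivot: x5 in, x2 out → z = 319/10
No improving column remains; optimal.

2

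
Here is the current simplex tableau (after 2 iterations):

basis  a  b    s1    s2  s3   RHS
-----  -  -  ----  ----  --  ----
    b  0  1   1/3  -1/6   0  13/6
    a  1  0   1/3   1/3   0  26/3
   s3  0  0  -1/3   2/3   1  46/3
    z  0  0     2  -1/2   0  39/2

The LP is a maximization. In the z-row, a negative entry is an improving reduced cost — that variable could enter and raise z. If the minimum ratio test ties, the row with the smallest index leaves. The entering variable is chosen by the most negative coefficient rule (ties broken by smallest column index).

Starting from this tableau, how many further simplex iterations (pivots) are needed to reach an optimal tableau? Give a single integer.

pivot: s2 in, s3 out → z = 31
No improving column remains; optimal.

1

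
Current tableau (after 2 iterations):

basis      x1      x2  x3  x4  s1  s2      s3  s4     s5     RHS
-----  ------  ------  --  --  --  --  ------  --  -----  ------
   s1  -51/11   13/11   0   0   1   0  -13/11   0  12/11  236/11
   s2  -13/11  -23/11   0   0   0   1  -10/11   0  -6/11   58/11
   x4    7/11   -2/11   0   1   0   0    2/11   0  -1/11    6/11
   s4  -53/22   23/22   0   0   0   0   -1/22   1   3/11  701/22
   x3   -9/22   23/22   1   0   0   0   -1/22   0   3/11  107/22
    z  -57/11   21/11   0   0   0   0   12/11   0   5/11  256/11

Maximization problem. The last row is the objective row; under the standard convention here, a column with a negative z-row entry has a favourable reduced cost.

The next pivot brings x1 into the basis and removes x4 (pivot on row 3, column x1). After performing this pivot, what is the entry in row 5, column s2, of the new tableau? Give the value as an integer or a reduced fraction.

0

Pivot element is row 3, column x1: 7/11.
Normalize row 3: new (row 3, s2) = 0/(7/11) = 0.
row 5 ← row 5 − (-9/22)·(new row 3): 0 − (-9/22)·0 = 0.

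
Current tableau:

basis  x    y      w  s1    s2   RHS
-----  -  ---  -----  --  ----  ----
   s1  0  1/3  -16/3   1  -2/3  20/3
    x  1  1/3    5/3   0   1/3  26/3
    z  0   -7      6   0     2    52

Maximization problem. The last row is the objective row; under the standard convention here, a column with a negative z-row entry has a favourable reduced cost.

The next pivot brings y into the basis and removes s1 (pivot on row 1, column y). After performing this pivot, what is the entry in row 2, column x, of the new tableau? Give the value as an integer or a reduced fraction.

1

Pivot element is row 1, column y: 1/3.
Normalize row 1: new (row 1, x) = 0/(1/3) = 0.
row 2 ← row 2 − (1/3)·(new row 1): 1 − (1/3)·0 = 1.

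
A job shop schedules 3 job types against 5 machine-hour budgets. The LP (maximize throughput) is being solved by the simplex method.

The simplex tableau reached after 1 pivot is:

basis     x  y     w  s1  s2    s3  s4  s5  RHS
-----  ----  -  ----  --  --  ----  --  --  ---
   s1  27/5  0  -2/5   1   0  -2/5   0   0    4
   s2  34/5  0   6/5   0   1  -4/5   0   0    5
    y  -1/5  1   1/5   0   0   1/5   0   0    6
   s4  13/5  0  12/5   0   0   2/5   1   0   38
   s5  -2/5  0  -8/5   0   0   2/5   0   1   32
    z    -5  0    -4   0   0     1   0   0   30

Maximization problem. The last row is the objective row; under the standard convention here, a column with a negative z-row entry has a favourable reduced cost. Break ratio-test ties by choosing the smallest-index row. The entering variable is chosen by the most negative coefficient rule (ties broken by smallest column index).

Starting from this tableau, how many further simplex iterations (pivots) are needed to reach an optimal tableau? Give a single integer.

3

pivot: x in, s2 out → z = 1145/34
pivot: w in, x out → z = 140/3
pivot: s3 in, s4 out → z = 70
No improving column remains; optimal.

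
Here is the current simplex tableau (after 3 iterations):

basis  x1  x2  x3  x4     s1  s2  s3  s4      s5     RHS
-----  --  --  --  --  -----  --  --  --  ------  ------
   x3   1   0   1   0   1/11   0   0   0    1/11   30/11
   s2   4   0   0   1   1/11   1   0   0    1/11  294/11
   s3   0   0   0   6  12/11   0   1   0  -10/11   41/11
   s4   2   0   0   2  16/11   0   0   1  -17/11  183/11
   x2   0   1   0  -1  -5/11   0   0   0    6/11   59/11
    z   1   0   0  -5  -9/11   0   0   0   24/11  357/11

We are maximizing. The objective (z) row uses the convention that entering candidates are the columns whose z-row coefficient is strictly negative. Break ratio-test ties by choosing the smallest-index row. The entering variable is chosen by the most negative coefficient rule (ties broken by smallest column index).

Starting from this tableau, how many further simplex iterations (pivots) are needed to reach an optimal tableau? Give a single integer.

pivot: x4 in, s3 out → z = 2347/66
No improving column remains; optimal.

1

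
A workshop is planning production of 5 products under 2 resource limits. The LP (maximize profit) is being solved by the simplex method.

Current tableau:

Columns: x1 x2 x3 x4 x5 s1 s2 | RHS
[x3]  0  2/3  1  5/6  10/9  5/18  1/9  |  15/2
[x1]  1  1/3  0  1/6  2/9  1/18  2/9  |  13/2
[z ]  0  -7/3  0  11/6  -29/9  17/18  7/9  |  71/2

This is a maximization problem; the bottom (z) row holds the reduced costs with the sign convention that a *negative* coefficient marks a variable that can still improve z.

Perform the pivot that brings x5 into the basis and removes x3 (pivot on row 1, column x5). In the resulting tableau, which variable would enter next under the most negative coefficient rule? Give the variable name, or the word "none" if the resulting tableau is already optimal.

Pivot element 10/9. New z-row = old z-row − (-29/9)·(row 1/(10/9)).
Updated z-row coefficients: x1: 0, x2: -2/5, x3: 29/10, x4: 17/4, x5: 0, s1: 7/4, s2: 11/10.
The most negative is -2/5 in column x2, so x2 would enter next.

x2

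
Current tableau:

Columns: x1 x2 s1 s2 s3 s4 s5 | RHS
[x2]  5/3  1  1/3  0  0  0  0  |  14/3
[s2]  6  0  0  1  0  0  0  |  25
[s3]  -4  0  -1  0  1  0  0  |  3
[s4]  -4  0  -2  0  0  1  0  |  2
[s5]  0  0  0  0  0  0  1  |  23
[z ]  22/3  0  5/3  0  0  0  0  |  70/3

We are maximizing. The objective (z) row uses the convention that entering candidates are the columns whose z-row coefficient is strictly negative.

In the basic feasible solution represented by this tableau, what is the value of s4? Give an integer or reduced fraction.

2

s4 is basic (row 4); its value is the RHS of that row: 2.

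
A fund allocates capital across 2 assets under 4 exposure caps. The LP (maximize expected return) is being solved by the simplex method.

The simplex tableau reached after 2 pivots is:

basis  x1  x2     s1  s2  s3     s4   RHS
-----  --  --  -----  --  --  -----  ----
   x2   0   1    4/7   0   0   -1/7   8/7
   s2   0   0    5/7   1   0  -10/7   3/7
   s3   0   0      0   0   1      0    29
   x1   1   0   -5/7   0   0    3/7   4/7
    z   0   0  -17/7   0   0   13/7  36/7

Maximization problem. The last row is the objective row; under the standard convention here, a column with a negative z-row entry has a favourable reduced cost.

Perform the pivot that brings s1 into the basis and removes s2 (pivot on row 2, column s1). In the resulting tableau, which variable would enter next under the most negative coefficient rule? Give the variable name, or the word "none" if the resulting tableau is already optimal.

s4

Pivot element 5/7. New z-row = old z-row − (-17/7)·(row 2/(5/7)).
Updated z-row coefficients: x1: 0, x2: 0, s1: 0, s2: 17/5, s3: 0, s4: -3.
The most negative is -3 in column s4, so s4 would enter next.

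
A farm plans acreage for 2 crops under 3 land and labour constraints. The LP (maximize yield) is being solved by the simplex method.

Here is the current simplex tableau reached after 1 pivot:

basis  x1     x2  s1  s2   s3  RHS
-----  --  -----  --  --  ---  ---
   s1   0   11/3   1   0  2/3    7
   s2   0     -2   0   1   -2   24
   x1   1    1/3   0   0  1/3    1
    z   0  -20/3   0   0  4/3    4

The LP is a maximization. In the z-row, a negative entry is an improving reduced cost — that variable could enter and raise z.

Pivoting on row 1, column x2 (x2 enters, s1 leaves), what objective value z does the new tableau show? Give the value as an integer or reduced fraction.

Minimum ratio for x2: 7/(11/3) = 21/11.
z changes by −(z-row coeff of x2)·ratio = −(-20/3)·(21/11) = 140/11.
New z = 4 + (140/11) = 184/11.

184/11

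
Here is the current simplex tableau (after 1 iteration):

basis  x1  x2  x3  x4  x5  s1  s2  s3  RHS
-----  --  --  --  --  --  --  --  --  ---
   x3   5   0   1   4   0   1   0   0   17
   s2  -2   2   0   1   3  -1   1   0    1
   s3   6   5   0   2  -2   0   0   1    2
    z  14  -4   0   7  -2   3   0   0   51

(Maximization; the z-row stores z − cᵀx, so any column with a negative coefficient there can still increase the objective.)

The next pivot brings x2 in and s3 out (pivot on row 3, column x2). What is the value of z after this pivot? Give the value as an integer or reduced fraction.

Minimum ratio for x2: 2/5 = 2/5.
z changes by −(z-row coeff of x2)·ratio = −(-4)·(2/5) = 8/5.
New z = 51 + (8/5) = 263/5.

263/5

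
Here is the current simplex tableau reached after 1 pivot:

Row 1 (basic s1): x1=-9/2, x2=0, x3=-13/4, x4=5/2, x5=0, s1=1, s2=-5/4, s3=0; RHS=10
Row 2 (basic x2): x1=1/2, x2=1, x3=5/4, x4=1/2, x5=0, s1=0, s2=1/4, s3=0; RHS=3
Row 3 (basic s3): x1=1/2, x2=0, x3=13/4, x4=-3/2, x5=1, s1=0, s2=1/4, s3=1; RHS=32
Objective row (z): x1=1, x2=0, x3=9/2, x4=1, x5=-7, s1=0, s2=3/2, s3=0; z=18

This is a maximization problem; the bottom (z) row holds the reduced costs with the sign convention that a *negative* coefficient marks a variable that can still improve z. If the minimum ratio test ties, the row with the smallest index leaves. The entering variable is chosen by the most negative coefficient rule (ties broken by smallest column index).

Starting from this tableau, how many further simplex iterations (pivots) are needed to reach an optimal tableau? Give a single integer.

pivot: x5 in, s3 out → z = 242
pivot: x4 in, s1 out → z = 280
pivot: x1 in, x2 out → z = 289
No improving column remains; optimal.

3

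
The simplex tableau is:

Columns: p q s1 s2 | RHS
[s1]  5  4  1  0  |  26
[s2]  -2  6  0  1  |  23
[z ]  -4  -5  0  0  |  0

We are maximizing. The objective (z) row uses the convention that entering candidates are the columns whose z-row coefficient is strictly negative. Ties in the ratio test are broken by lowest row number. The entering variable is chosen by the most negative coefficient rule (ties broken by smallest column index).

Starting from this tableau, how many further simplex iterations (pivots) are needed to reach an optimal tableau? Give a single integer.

pivot: q in, s2 out → z = 115/6
pivot: p in, s1 out → z = 1091/38
No improving column remains; optimal.

2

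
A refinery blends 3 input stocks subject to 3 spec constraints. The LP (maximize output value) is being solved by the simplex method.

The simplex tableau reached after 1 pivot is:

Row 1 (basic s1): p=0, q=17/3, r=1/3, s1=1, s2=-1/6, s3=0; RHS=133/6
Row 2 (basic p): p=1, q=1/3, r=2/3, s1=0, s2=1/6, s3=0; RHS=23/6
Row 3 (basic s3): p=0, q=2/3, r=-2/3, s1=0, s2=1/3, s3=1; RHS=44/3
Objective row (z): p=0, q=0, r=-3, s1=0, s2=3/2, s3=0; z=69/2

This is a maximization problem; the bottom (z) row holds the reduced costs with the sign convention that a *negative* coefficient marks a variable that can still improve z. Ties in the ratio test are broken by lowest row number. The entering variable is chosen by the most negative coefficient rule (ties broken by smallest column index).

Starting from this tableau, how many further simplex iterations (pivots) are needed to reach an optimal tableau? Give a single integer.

1

pivot: r in, p out → z = 207/4
No improving column remains; optimal.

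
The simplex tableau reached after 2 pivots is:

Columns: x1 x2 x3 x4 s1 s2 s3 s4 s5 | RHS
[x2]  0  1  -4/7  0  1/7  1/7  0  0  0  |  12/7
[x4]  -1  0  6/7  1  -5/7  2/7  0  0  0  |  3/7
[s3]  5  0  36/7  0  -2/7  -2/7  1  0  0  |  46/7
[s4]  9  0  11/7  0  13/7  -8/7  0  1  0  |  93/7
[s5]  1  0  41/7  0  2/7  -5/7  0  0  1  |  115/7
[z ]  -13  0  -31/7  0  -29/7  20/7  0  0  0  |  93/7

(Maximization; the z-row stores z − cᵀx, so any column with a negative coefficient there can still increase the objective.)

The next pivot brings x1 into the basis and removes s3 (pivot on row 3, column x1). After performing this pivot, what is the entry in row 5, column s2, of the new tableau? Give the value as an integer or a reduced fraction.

-23/35

Pivot element is row 3, column x1: 5.
Normalize row 3: new (row 3, s2) = (-2/7)/5 = -2/35.
row 5 ← row 5 − 1·(new row 3): -5/7 − 1·(-2/35) = -23/35.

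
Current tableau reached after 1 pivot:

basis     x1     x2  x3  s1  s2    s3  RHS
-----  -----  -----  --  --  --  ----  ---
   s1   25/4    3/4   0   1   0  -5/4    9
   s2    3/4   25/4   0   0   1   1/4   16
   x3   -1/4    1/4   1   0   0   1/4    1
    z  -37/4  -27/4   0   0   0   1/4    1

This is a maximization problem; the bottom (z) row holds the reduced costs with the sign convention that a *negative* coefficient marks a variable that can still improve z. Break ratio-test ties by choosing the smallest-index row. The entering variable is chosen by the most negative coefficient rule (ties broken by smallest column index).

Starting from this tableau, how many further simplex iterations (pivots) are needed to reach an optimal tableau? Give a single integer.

pivot: x1 in, s1 out → z = 358/25
pivot: x2 in, s2 out → z = 4309/154
pivot: s3 in, x3 out → z = 913/28
No improving column remains; optimal.

3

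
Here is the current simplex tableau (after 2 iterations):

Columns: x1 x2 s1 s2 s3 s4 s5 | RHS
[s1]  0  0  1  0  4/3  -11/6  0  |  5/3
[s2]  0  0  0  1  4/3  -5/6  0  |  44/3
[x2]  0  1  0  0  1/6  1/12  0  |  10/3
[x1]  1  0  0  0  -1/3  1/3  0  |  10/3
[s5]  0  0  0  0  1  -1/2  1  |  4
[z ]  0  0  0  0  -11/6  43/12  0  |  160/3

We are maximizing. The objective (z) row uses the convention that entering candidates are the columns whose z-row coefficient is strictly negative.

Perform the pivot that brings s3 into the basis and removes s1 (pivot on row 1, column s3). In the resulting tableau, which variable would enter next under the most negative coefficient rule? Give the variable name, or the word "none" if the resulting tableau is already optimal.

none

Pivot element 4/3. New z-row = old z-row − (-11/6)·(row 1/(4/3)).
Updated z-row coefficients: x1: 0, x2: 0, s1: 11/8, s2: 0, s3: 0, s4: 17/16, s5: 0.
No coefficient is strictly negative; the tableau after this pivot is optimal.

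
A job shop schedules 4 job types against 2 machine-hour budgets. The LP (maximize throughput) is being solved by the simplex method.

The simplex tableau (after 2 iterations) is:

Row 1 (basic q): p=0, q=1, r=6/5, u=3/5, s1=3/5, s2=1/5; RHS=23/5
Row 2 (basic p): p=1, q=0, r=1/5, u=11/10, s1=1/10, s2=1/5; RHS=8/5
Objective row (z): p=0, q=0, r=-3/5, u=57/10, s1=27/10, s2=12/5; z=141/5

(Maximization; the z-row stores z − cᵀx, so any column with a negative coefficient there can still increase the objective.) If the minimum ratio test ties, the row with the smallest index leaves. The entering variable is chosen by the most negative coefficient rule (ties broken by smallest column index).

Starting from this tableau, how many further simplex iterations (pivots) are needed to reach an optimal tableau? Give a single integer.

1

pivot: r in, q out → z = 61/2
No improving column remains; optimal.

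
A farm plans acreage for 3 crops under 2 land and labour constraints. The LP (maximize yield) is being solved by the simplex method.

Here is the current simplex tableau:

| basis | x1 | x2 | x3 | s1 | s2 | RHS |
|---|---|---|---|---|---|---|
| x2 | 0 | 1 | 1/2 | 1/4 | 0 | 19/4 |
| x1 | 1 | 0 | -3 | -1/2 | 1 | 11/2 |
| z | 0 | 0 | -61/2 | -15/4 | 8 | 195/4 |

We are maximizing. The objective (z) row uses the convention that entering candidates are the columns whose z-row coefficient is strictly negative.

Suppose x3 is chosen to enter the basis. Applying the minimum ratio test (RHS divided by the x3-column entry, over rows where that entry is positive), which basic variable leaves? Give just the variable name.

Ratios: row 1 (x2): (19/4)/(1/2) = 19/2; row 2 (x1): entry -3 ≤ 0, skip.
Minimum ratio 19/2 is in the x2 row, so x2 leaves.

x2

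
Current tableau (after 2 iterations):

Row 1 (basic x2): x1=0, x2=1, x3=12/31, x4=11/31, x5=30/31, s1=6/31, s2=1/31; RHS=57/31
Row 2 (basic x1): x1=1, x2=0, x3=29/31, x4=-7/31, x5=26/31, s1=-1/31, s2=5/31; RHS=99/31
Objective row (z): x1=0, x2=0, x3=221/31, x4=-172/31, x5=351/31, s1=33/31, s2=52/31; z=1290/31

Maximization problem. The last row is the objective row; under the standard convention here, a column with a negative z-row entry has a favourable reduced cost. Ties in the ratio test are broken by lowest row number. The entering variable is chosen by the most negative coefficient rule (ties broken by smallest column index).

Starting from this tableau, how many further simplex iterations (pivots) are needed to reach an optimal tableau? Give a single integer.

pivot: x4 in, x2 out → z = 774/11
No improving column remains; optimal.

1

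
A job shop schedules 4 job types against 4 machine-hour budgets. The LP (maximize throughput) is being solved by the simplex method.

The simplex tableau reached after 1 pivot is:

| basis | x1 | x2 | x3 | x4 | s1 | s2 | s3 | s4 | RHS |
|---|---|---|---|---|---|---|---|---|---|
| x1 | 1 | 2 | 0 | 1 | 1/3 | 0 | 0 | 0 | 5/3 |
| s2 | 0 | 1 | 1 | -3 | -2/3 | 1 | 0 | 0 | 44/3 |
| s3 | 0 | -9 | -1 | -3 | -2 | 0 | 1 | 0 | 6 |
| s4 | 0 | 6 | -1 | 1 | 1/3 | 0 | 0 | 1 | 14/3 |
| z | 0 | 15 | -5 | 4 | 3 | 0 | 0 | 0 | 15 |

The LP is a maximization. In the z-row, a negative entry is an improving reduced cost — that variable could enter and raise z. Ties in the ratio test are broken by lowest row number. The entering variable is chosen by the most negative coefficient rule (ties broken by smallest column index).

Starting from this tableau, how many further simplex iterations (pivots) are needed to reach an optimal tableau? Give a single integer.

2

pivot: x3 in, s2 out → z = 265/3
pivot: x4 in, x1 out → z = 320/3
No improving column remains; optimal.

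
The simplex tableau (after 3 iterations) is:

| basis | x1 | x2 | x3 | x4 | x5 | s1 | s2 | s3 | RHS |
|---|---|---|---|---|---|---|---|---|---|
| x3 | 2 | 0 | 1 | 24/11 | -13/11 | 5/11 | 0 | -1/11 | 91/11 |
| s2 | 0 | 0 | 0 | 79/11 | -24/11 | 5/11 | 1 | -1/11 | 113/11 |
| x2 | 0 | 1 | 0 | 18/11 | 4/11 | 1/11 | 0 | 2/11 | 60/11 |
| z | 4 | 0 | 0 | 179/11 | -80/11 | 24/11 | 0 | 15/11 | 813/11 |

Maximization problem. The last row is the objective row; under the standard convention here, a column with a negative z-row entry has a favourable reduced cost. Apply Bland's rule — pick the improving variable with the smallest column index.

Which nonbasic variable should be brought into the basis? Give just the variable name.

Objective-row coefficients: x1: 4, x2: 0, x3: 0, x4: 179/11, x5: -80/11, s1: 24/11, s2: 0, s3: 15/11.
Improving columns: x5. Bland's rule picks the smallest column index → x5.

x5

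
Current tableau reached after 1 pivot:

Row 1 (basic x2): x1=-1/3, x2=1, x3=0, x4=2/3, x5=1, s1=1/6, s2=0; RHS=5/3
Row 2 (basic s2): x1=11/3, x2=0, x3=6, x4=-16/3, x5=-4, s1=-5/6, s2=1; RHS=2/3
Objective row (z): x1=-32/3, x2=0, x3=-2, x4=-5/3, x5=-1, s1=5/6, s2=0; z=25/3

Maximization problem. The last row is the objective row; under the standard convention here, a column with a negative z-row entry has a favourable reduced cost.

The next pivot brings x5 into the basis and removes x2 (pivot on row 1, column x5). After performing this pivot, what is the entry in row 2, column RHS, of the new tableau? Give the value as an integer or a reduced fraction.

Pivot element is row 1, column x5: 1.
Normalize row 1: new (row 1, RHS) = (5/3)/1 = 5/3.
row 2 ← row 2 − (-4)·(new row 1): 2/3 − (-4)·(5/3) = 22/3.

22/3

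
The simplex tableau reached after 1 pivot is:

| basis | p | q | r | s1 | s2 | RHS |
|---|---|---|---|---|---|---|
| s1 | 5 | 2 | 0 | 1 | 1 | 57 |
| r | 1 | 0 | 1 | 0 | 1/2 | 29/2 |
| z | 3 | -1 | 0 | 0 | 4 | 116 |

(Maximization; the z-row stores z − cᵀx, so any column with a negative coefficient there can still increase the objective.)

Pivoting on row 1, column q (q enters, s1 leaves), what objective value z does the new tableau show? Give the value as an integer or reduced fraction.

Minimum ratio for q: 57/2 = 57/2.
z changes by −(z-row coeff of q)·ratio = −(-1)·(57/2) = 57/2.
New z = 116 + (57/2) = 289/2.

289/2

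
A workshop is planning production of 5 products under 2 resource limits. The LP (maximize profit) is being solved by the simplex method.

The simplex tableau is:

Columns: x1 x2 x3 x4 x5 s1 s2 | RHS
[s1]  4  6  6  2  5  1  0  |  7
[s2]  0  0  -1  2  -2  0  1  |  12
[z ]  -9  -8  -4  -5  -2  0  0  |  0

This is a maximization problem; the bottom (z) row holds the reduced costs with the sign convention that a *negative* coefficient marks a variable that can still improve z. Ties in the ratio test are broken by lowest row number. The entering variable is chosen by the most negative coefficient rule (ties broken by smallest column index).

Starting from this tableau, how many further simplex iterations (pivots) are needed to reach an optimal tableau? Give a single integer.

pivot: x1 in, s1 out → z = 63/4
pivot: x4 in, x1 out → z = 35/2
No improving column remains; optimal.

2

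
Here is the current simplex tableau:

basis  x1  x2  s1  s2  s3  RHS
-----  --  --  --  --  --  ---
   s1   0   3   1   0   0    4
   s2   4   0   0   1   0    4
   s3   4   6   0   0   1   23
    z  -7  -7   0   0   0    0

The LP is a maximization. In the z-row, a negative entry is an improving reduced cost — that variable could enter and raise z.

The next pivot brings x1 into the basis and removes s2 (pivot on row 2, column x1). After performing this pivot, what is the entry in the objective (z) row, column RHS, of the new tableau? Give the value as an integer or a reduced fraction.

7

Pivot element is row 2, column x1: 4.
Normalize row 2: new (row 2, RHS) = 4/4 = 1.
z-row ← z-row − (-7)·(new row 2): 0 − (-7)·1 = 7.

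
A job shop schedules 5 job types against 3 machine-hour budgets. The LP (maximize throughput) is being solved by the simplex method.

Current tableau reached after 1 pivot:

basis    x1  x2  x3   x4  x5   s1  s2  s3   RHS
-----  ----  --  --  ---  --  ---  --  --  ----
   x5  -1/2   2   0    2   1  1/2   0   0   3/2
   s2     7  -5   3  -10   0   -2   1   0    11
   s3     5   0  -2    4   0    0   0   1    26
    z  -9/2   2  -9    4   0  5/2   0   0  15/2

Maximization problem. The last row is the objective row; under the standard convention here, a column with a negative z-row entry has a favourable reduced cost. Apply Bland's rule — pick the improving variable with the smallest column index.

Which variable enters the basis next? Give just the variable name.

x1

Objective-row coefficients: x1: -9/2, x2: 2, x3: -9, x4: 4, x5: 0, s1: 5/2, s2: 0, s3: 0.
Improving columns: x1, x3. Bland's rule picks the smallest column index → x1.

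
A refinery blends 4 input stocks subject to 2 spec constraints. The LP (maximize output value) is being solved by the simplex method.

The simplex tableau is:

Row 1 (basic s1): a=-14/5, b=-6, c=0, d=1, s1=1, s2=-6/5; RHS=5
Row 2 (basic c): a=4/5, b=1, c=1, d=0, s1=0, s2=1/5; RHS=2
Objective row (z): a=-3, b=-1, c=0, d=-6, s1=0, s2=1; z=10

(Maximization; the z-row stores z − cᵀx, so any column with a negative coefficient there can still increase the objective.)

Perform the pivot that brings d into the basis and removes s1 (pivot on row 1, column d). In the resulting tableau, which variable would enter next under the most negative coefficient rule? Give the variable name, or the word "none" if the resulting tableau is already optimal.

Pivot element 1. New z-row = old z-row − (-6)·(row 1/1).
Updated z-row coefficients: a: -99/5, b: -37, c: 0, d: 0, s1: 6, s2: -31/5.
The most negative is -37 in column b, so b would enter next.

b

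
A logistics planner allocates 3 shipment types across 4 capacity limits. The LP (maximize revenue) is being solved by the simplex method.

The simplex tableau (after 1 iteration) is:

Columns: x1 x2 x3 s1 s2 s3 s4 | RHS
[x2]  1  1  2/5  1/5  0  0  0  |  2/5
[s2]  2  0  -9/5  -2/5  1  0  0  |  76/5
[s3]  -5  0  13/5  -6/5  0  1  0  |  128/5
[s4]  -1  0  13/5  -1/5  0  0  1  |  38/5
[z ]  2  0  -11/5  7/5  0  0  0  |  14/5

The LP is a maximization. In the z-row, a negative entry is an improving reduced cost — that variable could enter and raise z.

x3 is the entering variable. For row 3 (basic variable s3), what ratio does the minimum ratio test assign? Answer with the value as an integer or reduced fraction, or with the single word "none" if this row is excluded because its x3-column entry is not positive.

Ratio = RHS / (x3 entry) = (128/5) / (13/5) = 128/13.

128/13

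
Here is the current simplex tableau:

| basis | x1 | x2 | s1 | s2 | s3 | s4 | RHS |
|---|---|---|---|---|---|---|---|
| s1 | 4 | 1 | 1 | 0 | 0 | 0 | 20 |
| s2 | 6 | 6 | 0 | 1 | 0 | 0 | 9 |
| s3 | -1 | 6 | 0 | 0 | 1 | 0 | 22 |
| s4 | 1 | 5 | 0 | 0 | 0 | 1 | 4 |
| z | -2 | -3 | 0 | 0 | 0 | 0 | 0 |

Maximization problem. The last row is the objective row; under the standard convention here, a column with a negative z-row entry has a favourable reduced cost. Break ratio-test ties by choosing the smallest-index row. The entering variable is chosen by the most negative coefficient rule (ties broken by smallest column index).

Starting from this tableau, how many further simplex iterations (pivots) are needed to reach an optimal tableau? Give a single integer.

pivot: x2 in, s4 out → z = 12/5
pivot: x1 in, s2 out → z = 29/8
No improving column remains; optimal.

2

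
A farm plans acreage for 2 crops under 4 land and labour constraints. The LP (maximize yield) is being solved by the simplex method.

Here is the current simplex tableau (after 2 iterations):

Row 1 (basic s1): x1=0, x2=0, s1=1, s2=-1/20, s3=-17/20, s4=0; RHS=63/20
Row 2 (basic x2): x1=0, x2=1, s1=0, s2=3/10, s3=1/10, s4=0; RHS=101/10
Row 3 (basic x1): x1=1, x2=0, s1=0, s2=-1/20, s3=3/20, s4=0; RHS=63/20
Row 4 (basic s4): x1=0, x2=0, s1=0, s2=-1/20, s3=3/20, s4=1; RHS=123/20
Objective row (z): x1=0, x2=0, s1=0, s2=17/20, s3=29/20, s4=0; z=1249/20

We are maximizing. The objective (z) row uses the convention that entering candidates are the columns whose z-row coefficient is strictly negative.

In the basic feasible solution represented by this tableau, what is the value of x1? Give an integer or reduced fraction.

x1 is basic (row 3); its value is the RHS of that row: 63/20.

63/20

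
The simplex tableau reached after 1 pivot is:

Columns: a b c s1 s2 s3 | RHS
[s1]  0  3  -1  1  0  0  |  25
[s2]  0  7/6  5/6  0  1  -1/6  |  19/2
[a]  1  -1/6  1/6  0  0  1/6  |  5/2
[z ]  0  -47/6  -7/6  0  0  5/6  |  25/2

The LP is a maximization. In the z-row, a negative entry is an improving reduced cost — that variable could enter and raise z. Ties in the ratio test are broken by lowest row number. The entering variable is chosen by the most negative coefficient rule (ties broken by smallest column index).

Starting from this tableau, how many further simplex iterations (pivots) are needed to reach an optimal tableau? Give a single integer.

2

pivot: b in, s2 out → z = 534/7
pivot: s3 in, s1 out → z = 230/3
No improving column remains; optimal.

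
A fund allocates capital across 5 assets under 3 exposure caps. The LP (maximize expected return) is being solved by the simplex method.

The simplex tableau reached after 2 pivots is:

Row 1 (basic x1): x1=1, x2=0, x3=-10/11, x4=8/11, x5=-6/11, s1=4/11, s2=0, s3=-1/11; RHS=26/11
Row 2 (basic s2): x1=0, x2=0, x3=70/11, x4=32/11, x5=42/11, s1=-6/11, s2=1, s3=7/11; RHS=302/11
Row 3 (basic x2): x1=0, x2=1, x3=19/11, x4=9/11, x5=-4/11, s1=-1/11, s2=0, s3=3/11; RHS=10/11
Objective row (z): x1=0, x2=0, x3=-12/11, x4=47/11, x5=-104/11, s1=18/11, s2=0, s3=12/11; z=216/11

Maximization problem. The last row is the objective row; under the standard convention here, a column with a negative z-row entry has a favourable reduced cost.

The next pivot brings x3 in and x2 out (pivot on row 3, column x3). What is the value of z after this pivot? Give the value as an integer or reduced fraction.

Minimum ratio for x3: (10/11)/(19/11) = 10/19.
z changes by −(z-row coeff of x3)·ratio = −(-12/11)·(10/19) = 120/209.
New z = 216/11 + (120/209) = 384/19.

384/19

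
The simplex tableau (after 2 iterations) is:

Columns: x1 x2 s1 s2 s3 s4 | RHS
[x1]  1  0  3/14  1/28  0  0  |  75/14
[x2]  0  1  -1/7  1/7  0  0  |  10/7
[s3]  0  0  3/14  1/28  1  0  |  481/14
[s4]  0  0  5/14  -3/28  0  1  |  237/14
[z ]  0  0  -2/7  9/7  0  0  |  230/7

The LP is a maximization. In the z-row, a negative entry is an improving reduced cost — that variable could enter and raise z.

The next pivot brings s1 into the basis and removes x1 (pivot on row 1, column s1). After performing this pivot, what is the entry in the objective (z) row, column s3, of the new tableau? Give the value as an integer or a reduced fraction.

Pivot element is row 1, column s1: 3/14.
Normalize row 1: new (row 1, s3) = 0/(3/14) = 0.
z-row ← z-row − (-2/7)·(new row 1): 0 − (-2/7)·0 = 0.

0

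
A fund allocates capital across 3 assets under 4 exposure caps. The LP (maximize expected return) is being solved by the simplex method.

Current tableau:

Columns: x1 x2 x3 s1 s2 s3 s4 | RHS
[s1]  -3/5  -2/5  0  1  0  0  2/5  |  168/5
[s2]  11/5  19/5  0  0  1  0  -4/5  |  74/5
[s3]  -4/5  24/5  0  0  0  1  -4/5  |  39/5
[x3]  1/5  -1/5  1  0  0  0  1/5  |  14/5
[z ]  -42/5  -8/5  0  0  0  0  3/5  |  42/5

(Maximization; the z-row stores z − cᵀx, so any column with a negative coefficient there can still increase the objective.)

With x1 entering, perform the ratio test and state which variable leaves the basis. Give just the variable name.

Ratios: row 1 (s1): entry -3/5 ≤ 0, skip; row 2 (s2): (74/5)/(11/5) = 74/11; row 3 (s3): entry -4/5 ≤ 0, skip; row 4 (x3): (14/5)/(1/5) = 14.
Minimum ratio 74/11 is in the s2 row, so s2 leaves.

s2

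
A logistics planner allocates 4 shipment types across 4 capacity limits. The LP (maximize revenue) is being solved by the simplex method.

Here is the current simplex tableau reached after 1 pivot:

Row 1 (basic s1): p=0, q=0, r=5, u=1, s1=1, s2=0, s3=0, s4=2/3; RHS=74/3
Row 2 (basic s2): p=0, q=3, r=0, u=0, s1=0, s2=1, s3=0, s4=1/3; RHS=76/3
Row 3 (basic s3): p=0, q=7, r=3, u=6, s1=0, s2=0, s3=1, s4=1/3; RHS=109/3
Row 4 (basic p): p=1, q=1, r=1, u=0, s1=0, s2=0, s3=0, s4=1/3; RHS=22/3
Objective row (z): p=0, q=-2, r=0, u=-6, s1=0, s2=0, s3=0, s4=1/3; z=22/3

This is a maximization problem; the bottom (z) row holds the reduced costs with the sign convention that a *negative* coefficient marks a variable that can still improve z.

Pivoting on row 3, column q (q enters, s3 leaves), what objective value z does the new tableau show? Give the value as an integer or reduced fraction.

124/7

Minimum ratio for q: (109/3)/7 = 109/21.
z changes by −(z-row coeff of q)·ratio = −(-2)·(109/21) = 218/21.
New z = 22/3 + (218/21) = 124/7.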